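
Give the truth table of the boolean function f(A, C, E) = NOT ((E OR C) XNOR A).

A | C | E | Output
------------------
0 | 0 | 0 | 0
0 | 0 | 1 | 1
0 | 1 | 0 | 1
0 | 1 | 1 | 1
1 | 0 | 0 | 1
1 | 0 | 1 | 0
1 | 1 | 0 | 0
1 | 1 | 1 | 0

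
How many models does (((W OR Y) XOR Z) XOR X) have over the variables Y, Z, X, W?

Satisfying assignments: (0,0,0,1), (0,0,1,0), (0,1,0,0), (0,1,1,1), (1,0,0,0), (1,0,0,1), (1,1,1,0), (1,1,1,1)
Count: 8 out of 16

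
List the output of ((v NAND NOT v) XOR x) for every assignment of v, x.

v | x | Output
--------------
0 | 0 | 1
0 | 1 | 0
1 | 0 | 1
1 | 1 | 0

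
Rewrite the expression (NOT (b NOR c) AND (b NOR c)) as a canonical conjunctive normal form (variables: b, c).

(b OR c) AND (b OR NOT c) AND (NOT b OR c) AND (NOT b OR NOT c)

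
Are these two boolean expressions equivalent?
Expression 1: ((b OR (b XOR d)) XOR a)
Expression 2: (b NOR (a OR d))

No. Counterexample: with b=0, a=0, d=0, Expression 1 = 0 but Expression 2 = 1.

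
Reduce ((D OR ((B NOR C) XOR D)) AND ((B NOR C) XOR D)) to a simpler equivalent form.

By absorption (E AND (E OR v) = E):
= ((B NOR C) XOR D)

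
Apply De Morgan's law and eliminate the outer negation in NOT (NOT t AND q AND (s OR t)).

t OR NOT q OR NOT (s OR t)
De Morgan's: NOT(AND of terms) = OR of negations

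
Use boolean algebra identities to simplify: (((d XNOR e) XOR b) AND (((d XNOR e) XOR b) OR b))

By absorption (E AND (E OR v) = E):
= ((d XNOR e) XOR b)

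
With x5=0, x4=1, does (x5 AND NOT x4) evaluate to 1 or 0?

Substituting: (0 AND NOT 1)
= 0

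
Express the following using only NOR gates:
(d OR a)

((d NOR a) NOR (d NOR a))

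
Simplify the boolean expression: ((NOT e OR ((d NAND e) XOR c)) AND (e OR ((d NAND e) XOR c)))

By distribution ((E OR v) AND (E OR NOT v) = E):
= ((d NAND e) XOR c)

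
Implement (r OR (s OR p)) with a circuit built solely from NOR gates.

((r NOR ((s NOR p) NOR (s NOR p))) NOR (r NOR ((s NOR p) NOR (s NOR p))))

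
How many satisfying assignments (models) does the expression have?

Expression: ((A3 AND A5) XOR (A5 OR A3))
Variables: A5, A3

Satisfying assignments: (0,1), (1,0)
Count: 2 out of 4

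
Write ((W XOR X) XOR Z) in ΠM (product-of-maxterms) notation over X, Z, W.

ΠM(0, 3, 5, 6) = (X OR Z OR W) AND (X OR NOT Z OR NOT W) AND (NOT X OR Z OR NOT W) AND (NOT X OR NOT Z OR W)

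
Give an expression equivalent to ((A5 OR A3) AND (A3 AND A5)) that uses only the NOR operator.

((((A5 NOR A3) NOR (A5 NOR A3)) NOR ((A5 NOR A3) NOR (A5 NOR A3))) NOR (((A3 NOR A3) NOR (A5 NOR A5)) NOR ((A3 NOR A3) NOR (A5 NOR A5))))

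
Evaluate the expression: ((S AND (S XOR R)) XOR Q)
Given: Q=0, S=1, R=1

Substituting: ((1 AND (1 XOR 1)) XOR 0)
= 0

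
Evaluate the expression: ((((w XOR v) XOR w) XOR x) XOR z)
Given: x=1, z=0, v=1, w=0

Substituting: ((((0 XOR 1) XOR 0) XOR 1) XOR 0)
= 0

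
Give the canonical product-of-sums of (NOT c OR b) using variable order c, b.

ΠM(2) = (NOT c OR b)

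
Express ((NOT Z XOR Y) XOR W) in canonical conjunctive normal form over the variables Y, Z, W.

(Y OR Z OR NOT W) AND (Y OR NOT Z OR W) AND (NOT Y OR Z OR W) AND (NOT Y OR NOT Z OR NOT W)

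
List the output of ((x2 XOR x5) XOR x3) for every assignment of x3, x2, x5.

x3 | x2 | x5 | Output
---------------------
0 | 0 | 0 | 0
0 | 0 | 1 | 1
0 | 1 | 0 | 1
0 | 1 | 1 | 0
1 | 0 | 0 | 1
1 | 0 | 1 | 0
1 | 1 | 0 | 0
1 | 1 | 1 | 1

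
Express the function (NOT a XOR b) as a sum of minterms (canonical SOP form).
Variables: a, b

Σm(0, 3) = (NOT a AND NOT b) OR (a AND b)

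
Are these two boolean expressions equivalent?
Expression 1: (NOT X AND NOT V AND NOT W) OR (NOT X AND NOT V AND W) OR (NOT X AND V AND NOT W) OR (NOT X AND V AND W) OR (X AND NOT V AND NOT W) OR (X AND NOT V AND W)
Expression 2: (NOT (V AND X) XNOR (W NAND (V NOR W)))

Yes, they are equivalent — the two output columns agree on all 8 assignments:
X | V | W | Expression 1 | Expression 2
---------------------------------------
0 | 0 | 0 | 1 | 1
0 | 0 | 1 | 1 | 1
0 | 1 | 0 | 1 | 1
0 | 1 | 1 | 1 | 1
1 | 0 | 0 | 1 | 1
1 | 0 | 1 | 1 | 1
1 | 1 | 0 | 0 | 0
1 | 1 | 1 | 0 | 0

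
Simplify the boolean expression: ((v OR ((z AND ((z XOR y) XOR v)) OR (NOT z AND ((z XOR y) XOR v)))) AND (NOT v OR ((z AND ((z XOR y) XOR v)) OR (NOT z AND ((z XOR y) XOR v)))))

By distribution ((E OR v) AND (E OR NOT v) = E) then distribution ((E AND v) OR (E AND NOT v) = E):
= ((z XOR y) XOR v)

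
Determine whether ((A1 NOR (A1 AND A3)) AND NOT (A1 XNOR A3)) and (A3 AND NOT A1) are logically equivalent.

Yes, they are equivalent — the two output columns agree on all 4 assignments:
A3 | A1 | Expression 1 | Expression 2
-------------------------------------
0 | 0 | 0 | 0
0 | 1 | 0 | 0
1 | 0 | 1 | 1
1 | 1 | 0 | 0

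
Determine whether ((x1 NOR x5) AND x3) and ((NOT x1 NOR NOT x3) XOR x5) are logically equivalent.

No. Counterexample: with x3=0, x5=1, x1=0, Expression 1 = 0 but Expression 2 = 1.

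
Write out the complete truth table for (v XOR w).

w | v | Output
--------------
0 | 0 | 0
0 | 1 | 1
1 | 0 | 1
1 | 1 | 0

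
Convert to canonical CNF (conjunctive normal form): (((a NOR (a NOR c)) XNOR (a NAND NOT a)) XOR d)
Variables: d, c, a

(d OR c OR a) AND (d OR c OR NOT a) AND (d OR NOT c OR NOT a) AND (NOT d OR NOT c OR a)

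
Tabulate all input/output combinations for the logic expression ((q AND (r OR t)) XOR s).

t | q | r | s | Output
----------------------
0 | 0 | 0 | 0 | 0
0 | 0 | 0 | 1 | 1
0 | 0 | 1 | 0 | 0
0 | 0 | 1 | 1 | 1
0 | 1 | 0 | 0 | 0
0 | 1 | 0 | 1 | 1
0 | 1 | 1 | 0 | 1
0 | 1 | 1 | 1 | 0
1 | 0 | 0 | 0 | 0
1 | 0 | 0 | 1 | 1
1 | 0 | 1 | 0 | 0
1 | 0 | 1 | 1 | 1
1 | 1 | 0 | 0 | 1
1 | 1 | 0 | 1 | 0
1 | 1 | 1 | 0 | 1
1 | 1 | 1 | 1 | 0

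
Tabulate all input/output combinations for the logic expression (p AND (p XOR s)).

s | p | Output
--------------
0 | 0 | 0
0 | 1 | 1
1 | 0 | 0
1 | 1 | 0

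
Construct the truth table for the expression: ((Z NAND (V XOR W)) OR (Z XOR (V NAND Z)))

W | Z | V | Output
------------------
0 | 0 | 0 | 1
0 | 0 | 1 | 1
0 | 1 | 0 | 1
0 | 1 | 1 | 1
1 | 0 | 0 | 1
1 | 0 | 1 | 1
1 | 1 | 0 | 0
1 | 1 | 1 | 1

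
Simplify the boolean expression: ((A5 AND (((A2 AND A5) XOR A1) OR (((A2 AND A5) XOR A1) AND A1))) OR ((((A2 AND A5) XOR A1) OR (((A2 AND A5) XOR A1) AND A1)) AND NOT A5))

By distribution ((E AND v) OR (E AND NOT v) = E) then absorption (E OR (E AND v) = E):
= ((A2 AND A5) XOR A1)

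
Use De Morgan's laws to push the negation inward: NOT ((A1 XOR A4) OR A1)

NOT (A1 XOR A4) AND NOT A1
De Morgan's: NOT(OR of terms) = AND of negations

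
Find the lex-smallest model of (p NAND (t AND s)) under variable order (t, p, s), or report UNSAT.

t=0, p=0, s=0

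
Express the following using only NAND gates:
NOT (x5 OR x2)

(((x5 NAND x5) NAND (x2 NAND x2)) NAND ((x5 NAND x5) NAND (x2 NAND x2)))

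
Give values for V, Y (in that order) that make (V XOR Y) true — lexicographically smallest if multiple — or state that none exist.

V=0, Y=1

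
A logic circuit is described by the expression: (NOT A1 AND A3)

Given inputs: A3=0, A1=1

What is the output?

Substituting: (NOT 1 AND 0)
= 0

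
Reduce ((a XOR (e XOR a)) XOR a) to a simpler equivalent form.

By XOR self-cancellation ((E XOR v) XOR v = E):
= (e XOR a)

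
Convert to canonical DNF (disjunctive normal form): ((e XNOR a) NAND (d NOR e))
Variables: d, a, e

(NOT d AND NOT a AND e) OR (NOT d AND a AND NOT e) OR (NOT d AND a AND e) OR (d AND NOT a AND NOT e) OR (d AND NOT a AND e) OR (d AND a AND NOT e) OR (d AND a AND e)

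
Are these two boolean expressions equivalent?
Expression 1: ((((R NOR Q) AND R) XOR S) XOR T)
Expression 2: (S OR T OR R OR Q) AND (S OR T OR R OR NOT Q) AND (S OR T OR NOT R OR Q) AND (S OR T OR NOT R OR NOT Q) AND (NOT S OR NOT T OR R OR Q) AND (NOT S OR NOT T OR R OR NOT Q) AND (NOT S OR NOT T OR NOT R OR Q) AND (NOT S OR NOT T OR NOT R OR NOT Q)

Yes, they are equivalent — the two output columns agree on all 16 assignments:
S | T | R | Q | Expression 1 | Expression 2
-------------------------------------------
0 | 0 | 0 | 0 | 0 | 0
0 | 0 | 0 | 1 | 0 | 0
0 | 0 | 1 | 0 | 0 | 0
0 | 0 | 1 | 1 | 0 | 0
0 | 1 | 0 | 0 | 1 | 1
0 | 1 | 0 | 1 | 1 | 1
0 | 1 | 1 | 0 | 1 | 1
0 | 1 | 1 | 1 | 1 | 1
1 | 0 | 0 | 0 | 1 | 1
1 | 0 | 0 | 1 | 1 | 1
1 | 0 | 1 | 0 | 1 | 1
1 | 0 | 1 | 1 | 1 | 1
1 | 1 | 0 | 0 | 0 | 0
1 | 1 | 0 | 1 | 0 | 0
1 | 1 | 1 | 0 | 0 | 0
1 | 1 | 1 | 1 | 0 | 0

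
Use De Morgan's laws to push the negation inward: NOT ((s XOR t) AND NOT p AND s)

NOT (s XOR t) OR p OR NOT s
De Morgan's: NOT(AND of terms) = OR of negations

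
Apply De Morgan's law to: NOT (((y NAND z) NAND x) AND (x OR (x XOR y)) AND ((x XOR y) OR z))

NOT ((y NAND z) NAND x) OR NOT (x OR (x XOR y)) OR NOT ((x XOR y) OR z)
De Morgan's: NOT(AND of terms) = OR of negations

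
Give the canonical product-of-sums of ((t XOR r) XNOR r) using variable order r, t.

ΠM(1, 3) = (r OR NOT t) AND (NOT r OR NOT t)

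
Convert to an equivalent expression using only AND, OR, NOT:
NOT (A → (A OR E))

A AND NOT (A OR E)
(Negated implication: NOT(A → B) = A AND NOT B)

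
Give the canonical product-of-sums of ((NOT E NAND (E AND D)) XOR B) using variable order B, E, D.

ΠM(4, 5, 6, 7) = (NOT B OR E OR D) AND (NOT B OR E OR NOT D) AND (NOT B OR NOT E OR D) AND (NOT B OR NOT E OR NOT D)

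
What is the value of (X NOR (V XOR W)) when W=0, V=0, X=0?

Substituting: (0 NOR (0 XOR 0))
= 1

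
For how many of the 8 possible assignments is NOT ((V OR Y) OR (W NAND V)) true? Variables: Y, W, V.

No assignment satisfies the expression.
Count: 0 out of 8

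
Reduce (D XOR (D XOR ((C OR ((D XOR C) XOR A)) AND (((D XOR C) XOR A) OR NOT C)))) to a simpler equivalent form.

By XOR self-cancellation ((E XOR v) XOR v = E) then distribution ((E OR v) AND (E OR NOT v) = E):
= ((D XOR C) XOR A)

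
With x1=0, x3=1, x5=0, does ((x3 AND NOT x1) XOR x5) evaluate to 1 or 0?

Substituting: ((1 AND NOT 0) XOR 0)
= 1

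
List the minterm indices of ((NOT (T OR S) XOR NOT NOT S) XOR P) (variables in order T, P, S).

Σm(0, 1, 5, 6) = (NOT T AND NOT P AND NOT S) OR (NOT T AND NOT P AND S) OR (T AND NOT P AND S) OR (T AND P AND NOT S)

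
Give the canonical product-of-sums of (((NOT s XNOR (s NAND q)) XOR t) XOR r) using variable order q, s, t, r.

ΠM(1, 2, 4, 7, 9, 10, 13, 14) = (q OR s OR t OR NOT r) AND (q OR s OR NOT t OR r) AND (q OR NOT s OR t OR r) AND (q OR NOT s OR NOT t OR NOT r) AND (NOT q OR s OR t OR NOT r) AND (NOT q OR s OR NOT t OR r) AND (NOT q OR NOT s OR t OR NOT r) AND (NOT q OR NOT s OR NOT t OR r)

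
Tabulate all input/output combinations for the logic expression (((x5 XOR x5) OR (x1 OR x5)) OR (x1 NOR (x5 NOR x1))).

x5 | x1 | Output
----------------
0 | 0 | 0
0 | 1 | 1
1 | 0 | 1
1 | 1 | 1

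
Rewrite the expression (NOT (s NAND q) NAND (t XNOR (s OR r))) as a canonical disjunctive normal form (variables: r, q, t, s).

(NOT r AND NOT q AND NOT t AND NOT s) OR (NOT r AND NOT q AND NOT t AND s) OR (NOT r AND NOT q AND t AND NOT s) OR (NOT r AND NOT q AND t AND s) OR (NOT r AND q AND NOT t AND NOT s) OR (NOT r AND q AND NOT t AND s) OR (NOT r AND q AND t AND NOT s) OR (r AND NOT q AND NOT t AND NOT s) OR (r AND NOT q AND NOT t AND s) OR (r AND NOT q AND t AND NOT s) OR (r AND NOT q AND t AND s) OR (r AND q AND NOT t AND NOT s) OR (r AND q AND NOT t AND s) OR (r AND q AND t AND NOT s)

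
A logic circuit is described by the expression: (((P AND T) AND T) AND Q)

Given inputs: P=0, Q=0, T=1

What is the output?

Substituting: (((0 AND 1) AND 1) AND 0)
= 0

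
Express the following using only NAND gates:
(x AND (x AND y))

((x NAND ((x NAND y) NAND (x NAND y))) NAND (x NAND ((x NAND y) NAND (x NAND y))))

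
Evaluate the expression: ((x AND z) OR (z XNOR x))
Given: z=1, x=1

Substituting: ((1 AND 1) OR (1 XNOR 1))
= 1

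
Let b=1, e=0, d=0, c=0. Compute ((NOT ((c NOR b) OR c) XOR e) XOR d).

Substituting: ((NOT ((0 NOR 1) OR 0) XOR 0) XOR 0)
= 1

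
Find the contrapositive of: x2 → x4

Contrapositive: NOT x4 → NOT x2
Note: A statement and its contrapositive are logically equivalent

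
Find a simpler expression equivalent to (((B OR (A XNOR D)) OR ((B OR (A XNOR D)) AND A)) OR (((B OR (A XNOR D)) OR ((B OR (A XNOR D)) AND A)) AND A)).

By absorption (E OR (E AND v) = E) then absorption (E OR (E AND v) = E):
= (B OR (A XNOR D))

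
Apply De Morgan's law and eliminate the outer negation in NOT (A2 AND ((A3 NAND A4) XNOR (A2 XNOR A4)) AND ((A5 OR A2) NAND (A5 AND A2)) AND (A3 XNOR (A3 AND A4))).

NOT A2 OR NOT ((A3 NAND A4) XNOR (A2 XNOR A4)) OR NOT ((A5 OR A2) NAND (A5 AND A2)) OR NOT (A3 XNOR (A3 AND A4))
De Morgan's: NOT(AND of terms) = OR of negations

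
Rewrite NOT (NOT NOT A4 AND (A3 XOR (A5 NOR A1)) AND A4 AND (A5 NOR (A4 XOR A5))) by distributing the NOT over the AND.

NOT A4 OR NOT (A3 XOR (A5 NOR A1)) OR NOT A4 OR NOT (A5 NOR (A4 XOR A5))
De Morgan's: NOT(AND of terms) = OR of negations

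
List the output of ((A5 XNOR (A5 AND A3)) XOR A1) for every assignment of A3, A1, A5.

A3 | A1 | A5 | Output
---------------------
0 | 0 | 0 | 1
0 | 0 | 1 | 0
0 | 1 | 0 | 0
0 | 1 | 1 | 1
1 | 0 | 0 | 1
1 | 0 | 1 | 1
1 | 1 | 0 | 0
1 | 1 | 1 | 0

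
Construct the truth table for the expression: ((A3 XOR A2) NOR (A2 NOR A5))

A2 | A5 | A3 | Output
---------------------
0 | 0 | 0 | 0
0 | 0 | 1 | 0
0 | 1 | 0 | 1
0 | 1 | 1 | 0
1 | 0 | 0 | 0
1 | 0 | 1 | 1
1 | 1 | 0 | 0
1 | 1 | 1 | 1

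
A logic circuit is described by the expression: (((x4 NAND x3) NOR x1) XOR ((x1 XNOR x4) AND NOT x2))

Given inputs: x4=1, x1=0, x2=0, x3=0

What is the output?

Substituting: (((1 NAND 0) NOR 0) XOR ((0 XNOR 1) AND NOT 0))
= 0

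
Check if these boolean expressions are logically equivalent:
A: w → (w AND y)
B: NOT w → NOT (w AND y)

No, Inverse is not equivalent to original (counterexample: y=0, x=0, w=1)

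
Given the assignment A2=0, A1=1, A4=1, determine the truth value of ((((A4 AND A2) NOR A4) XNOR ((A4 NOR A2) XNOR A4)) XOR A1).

Substituting: ((((1 AND 0) NOR 1) XNOR ((1 NOR 0) XNOR 1)) XOR 1)
= 0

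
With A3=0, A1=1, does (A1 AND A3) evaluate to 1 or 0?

Substituting: (1 AND 0)
= 0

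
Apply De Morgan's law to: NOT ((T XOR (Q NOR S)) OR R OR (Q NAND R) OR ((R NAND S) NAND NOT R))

NOT (T XOR (Q NOR S)) AND NOT R AND NOT (Q NAND R) AND NOT ((R NAND S) NAND NOT R)
De Morgan's: NOT(OR of terms) = AND of negations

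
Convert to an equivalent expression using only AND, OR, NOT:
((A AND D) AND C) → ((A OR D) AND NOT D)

NOT ((A AND D) AND C) OR ((A OR D) AND NOT D)
(Implication elimination: A → B = NOT A OR B)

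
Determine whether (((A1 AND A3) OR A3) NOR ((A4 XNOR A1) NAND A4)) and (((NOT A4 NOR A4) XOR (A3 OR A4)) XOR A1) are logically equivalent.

No. Counterexample: with A3=0, A4=0, A1=1, Expression 1 = 0 but Expression 2 = 1.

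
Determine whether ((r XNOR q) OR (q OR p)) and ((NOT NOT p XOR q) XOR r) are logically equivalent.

No. Counterexample: with q=0, p=0, r=0, Expression 1 = 1 but Expression 2 = 0.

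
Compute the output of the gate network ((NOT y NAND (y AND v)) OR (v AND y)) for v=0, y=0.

Substituting: ((NOT 0 NAND (0 AND 0)) OR (0 AND 0))
= 1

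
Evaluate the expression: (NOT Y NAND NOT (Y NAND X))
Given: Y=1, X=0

Substituting: (NOT 1 NAND NOT (1 NAND 0))
= 1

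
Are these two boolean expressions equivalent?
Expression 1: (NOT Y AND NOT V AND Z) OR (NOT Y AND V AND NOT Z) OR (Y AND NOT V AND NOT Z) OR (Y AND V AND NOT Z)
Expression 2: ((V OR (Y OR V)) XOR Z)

Yes, they are equivalent — the two output columns agree on all 8 assignments:
Y | V | Z | Expression 1 | Expression 2
---------------------------------------
0 | 0 | 0 | 0 | 0
0 | 0 | 1 | 1 | 1
0 | 1 | 0 | 1 | 1
0 | 1 | 1 | 0 | 0
1 | 0 | 0 | 1 | 1
1 | 0 | 1 | 0 | 0
1 | 1 | 0 | 1 | 1
1 | 1 | 1 | 0 | 0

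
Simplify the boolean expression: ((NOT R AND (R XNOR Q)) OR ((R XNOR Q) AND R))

By distribution ((E AND v) OR (E AND NOT v) = E):
= (R XNOR Q)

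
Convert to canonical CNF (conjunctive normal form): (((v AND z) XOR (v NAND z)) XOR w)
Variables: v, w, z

(v OR NOT w OR z) AND (v OR NOT w OR NOT z) AND (NOT v OR NOT w OR z) AND (NOT v OR NOT w OR NOT z)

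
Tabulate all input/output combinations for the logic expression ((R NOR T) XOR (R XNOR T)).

T | R | Output
--------------
0 | 0 | 0
0 | 1 | 0
1 | 0 | 0
1 | 1 | 1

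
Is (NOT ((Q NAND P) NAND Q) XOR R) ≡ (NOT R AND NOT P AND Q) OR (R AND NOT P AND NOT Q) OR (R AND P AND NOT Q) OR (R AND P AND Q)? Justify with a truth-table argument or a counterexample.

Yes, they are equivalent — the two output columns agree on all 8 assignments:
R | P | Q | Expression 1 | Expression 2
---------------------------------------
0 | 0 | 0 | 0 | 0
0 | 0 | 1 | 1 | 1
0 | 1 | 0 | 0 | 0
0 | 1 | 1 | 0 | 0
1 | 0 | 0 | 1 | 1
1 | 0 | 1 | 0 | 0
1 | 1 | 0 | 1 | 1
1 | 1 | 1 | 1 | 1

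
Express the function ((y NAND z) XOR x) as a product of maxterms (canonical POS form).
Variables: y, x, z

ΠM(2, 3, 5, 6) = (y OR NOT x OR z) AND (y OR NOT x OR NOT z) AND (NOT y OR x OR NOT z) AND (NOT y OR NOT x OR z)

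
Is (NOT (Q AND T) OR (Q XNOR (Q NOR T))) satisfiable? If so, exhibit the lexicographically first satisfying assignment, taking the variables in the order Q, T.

Q=0, T=0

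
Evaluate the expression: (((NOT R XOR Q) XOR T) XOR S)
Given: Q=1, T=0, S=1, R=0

Substituting: (((NOT 0 XOR 1) XOR 0) XOR 1)
= 1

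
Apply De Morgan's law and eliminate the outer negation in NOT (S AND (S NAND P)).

NOT S OR NOT (S NAND P)
De Morgan's: NOT(AND of terms) = OR of negations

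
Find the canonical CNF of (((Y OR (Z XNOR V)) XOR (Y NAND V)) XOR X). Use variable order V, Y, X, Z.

(V OR Y OR X OR Z) AND (V OR Y OR NOT X OR NOT Z) AND (V OR NOT Y OR X OR Z) AND (V OR NOT Y OR X OR NOT Z) AND (NOT V OR Y OR X OR NOT Z) AND (NOT V OR Y OR NOT X OR Z) AND (NOT V OR NOT Y OR NOT X OR Z) AND (NOT V OR NOT Y OR NOT X OR NOT Z)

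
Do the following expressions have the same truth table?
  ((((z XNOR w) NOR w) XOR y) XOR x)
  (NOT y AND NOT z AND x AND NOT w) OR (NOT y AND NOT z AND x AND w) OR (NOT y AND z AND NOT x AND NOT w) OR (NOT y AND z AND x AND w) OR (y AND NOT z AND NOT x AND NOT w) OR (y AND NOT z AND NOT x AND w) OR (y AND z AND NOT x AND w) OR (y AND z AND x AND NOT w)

Yes, they are equivalent — the two output columns agree on all 16 assignments:
y | z | x | w | Expression 1 | Expression 2
-------------------------------------------
0 | 0 | 0 | 0 | 0 | 0
0 | 0 | 0 | 1 | 0 | 0
0 | 0 | 1 | 0 | 1 | 1
0 | 0 | 1 | 1 | 1 | 1
0 | 1 | 0 | 0 | 1 | 1
0 | 1 | 0 | 1 | 0 | 0
0 | 1 | 1 | 0 | 0 | 0
0 | 1 | 1 | 1 | 1 | 1
1 | 0 | 0 | 0 | 1 | 1
1 | 0 | 0 | 1 | 1 | 1
1 | 0 | 1 | 0 | 0 | 0
1 | 0 | 1 | 1 | 0 | 0
1 | 1 | 0 | 0 | 0 | 0
1 | 1 | 0 | 1 | 1 | 1
1 | 1 | 1 | 0 | 1 | 1
1 | 1 | 1 | 1 | 0 | 0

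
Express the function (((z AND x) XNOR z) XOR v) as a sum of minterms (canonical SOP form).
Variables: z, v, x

Σm(0, 1, 5, 6) = (NOT z AND NOT v AND NOT x) OR (NOT z AND NOT v AND x) OR (z AND NOT v AND x) OR (z AND v AND NOT x)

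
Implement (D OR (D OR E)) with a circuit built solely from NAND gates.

((D NAND D) NAND (((D NAND D) NAND (E NAND E)) NAND ((D NAND D) NAND (E NAND E))))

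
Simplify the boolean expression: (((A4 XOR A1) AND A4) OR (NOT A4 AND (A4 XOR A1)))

By distribution ((E AND v) OR (E AND NOT v) = E):
= (A4 XOR A1)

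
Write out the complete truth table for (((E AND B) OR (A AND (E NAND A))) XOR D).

A | E | B | D | Output
----------------------
0 | 0 | 0 | 0 | 0
0 | 0 | 0 | 1 | 1
0 | 0 | 1 | 0 | 0
0 | 0 | 1 | 1 | 1
0 | 1 | 0 | 0 | 0
0 | 1 | 0 | 1 | 1
0 | 1 | 1 | 0 | 1
0 | 1 | 1 | 1 | 0
1 | 0 | 0 | 0 | 1
1 | 0 | 0 | 1 | 0
1 | 0 | 1 | 0 | 1
1 | 0 | 1 | 1 | 0
1 | 1 | 0 | 0 | 0
1 | 1 | 0 | 1 | 1
1 | 1 | 1 | 0 | 1
1 | 1 | 1 | 1 | 0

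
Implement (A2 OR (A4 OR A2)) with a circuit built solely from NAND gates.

((A2 NAND A2) NAND (((A4 NAND A4) NAND (A2 NAND A2)) NAND ((A4 NAND A4) NAND (A2 NAND A2))))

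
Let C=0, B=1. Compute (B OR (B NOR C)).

Substituting: (1 OR (1 NOR 0))
= 1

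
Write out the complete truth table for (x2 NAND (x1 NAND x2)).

x1 | x2 | Output
----------------
0 | 0 | 1
0 | 1 | 0
1 | 0 | 1
1 | 1 | 1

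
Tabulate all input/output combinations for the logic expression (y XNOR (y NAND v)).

v | y | Output
--------------
0 | 0 | 0
0 | 1 | 1
1 | 0 | 0
1 | 1 | 0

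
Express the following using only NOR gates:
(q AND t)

((q NOR q) NOR (t NOR t))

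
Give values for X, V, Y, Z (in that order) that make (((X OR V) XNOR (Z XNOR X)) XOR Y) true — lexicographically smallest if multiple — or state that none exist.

X=0, V=0, Y=0, Z=1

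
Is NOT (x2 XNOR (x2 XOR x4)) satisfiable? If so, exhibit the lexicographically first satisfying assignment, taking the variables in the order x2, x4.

x2=0, x4=1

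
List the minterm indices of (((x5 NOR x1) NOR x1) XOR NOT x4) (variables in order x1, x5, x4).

Σm(0, 3, 4, 6) = (NOT x1 AND NOT x5 AND NOT x4) OR (NOT x1 AND x5 AND x4) OR (x1 AND NOT x5 AND NOT x4) OR (x1 AND x5 AND NOT x4)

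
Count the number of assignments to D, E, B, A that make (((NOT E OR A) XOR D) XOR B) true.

Satisfying assignments: (0,0,0,0), (0,0,0,1), (0,1,0,1), (0,1,1,0), (1,0,1,0), (1,0,1,1), (1,1,0,0), (1,1,1,1)
Count: 8 out of 16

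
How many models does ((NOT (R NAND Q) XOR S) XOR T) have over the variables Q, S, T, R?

Satisfying assignments: (0,0,1,0), (0,0,1,1), (0,1,0,0), (0,1,0,1), (1,0,0,1), (1,0,1,0), (1,1,0,0), (1,1,1,1)
Count: 8 out of 16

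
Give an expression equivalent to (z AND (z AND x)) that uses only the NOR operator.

((z NOR z) NOR (((z NOR z) NOR (x NOR x)) NOR ((z NOR z) NOR (x NOR x))))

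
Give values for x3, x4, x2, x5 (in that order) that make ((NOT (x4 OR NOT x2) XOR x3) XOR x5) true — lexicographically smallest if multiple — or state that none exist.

x3=0, x4=0, x2=0, x5=1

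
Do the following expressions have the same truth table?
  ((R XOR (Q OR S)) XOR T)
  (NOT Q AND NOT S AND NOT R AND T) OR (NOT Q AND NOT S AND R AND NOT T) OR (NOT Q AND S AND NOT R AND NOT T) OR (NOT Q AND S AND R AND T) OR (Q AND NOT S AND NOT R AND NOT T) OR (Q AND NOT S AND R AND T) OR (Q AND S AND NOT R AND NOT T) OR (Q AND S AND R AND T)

Yes, they are equivalent — the two output columns agree on all 16 assignments:
Q | S | R | T | Expression 1 | Expression 2
-------------------------------------------
0 | 0 | 0 | 0 | 0 | 0
0 | 0 | 0 | 1 | 1 | 1
0 | 0 | 1 | 0 | 1 | 1
0 | 0 | 1 | 1 | 0 | 0
0 | 1 | 0 | 0 | 1 | 1
0 | 1 | 0 | 1 | 0 | 0
0 | 1 | 1 | 0 | 0 | 0
0 | 1 | 1 | 1 | 1 | 1
1 | 0 | 0 | 0 | 1 | 1
1 | 0 | 0 | 1 | 0 | 0
1 | 0 | 1 | 0 | 0 | 0
1 | 0 | 1 | 1 | 1 | 1
1 | 1 | 0 | 0 | 1 | 1
1 | 1 | 0 | 1 | 0 | 0
1 | 1 | 1 | 0 | 0 | 0
1 | 1 | 1 | 1 | 1 | 1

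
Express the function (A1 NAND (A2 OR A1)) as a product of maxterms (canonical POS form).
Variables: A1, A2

ΠM(2, 3) = (NOT A1 OR A2) AND (NOT A1 OR NOT A2)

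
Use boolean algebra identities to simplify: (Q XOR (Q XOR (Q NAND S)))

By XOR self-cancellation ((E XOR v) XOR v = E):
= (Q NAND S)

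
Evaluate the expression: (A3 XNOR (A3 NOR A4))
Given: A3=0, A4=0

Substituting: (0 XNOR (0 NOR 0))
= 0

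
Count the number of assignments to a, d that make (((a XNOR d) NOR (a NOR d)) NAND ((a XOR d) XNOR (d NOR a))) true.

Satisfying assignments: (0,0), (0,1), (1,0), (1,1)
Count: 4 out of 4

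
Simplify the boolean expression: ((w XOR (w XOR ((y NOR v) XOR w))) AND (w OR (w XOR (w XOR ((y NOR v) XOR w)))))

By absorption (E AND (E OR v) = E) then XOR self-cancellation ((E XOR v) XOR v = E):
= ((y NOR v) XOR w)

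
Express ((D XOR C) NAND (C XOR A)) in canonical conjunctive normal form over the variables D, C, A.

(D OR NOT C OR A) AND (NOT D OR C OR NOT A)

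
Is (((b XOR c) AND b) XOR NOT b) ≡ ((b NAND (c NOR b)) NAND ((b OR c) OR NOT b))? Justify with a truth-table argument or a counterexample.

No. Counterexample: with b=0, c=0, Expression 1 = 1 but Expression 2 = 0.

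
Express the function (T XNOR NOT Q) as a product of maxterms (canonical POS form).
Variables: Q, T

ΠM(0, 3) = (Q OR T) AND (NOT Q OR NOT T)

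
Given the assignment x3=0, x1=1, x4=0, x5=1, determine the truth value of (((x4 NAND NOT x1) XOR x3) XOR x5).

Substituting: (((0 NAND NOT 1) XOR 0) XOR 1)
= 0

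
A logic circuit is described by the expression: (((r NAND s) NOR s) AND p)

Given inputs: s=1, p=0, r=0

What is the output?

Substituting: (((0 NAND 1) NOR 1) AND 0)
= 0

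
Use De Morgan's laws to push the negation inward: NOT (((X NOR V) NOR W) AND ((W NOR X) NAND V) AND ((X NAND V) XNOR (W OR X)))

NOT ((X NOR V) NOR W) OR NOT ((W NOR X) NAND V) OR NOT ((X NAND V) XNOR (W OR X))
De Morgan's: NOT(AND of terms) = OR of negations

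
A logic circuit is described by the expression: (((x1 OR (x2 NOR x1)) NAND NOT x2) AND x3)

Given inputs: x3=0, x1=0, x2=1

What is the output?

Substituting: (((0 OR (1 NOR 0)) NAND NOT 1) AND 0)
= 0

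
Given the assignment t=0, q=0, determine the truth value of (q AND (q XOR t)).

Substituting: (0 AND (0 XOR 0))
= 0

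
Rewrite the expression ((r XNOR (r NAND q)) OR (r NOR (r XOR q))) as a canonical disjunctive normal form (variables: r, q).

(NOT r AND NOT q) OR (r AND NOT q)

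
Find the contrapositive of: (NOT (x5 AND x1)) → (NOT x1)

Contrapositive: x1 → (x5 AND x1)
Note: A statement and its contrapositive are logically equivalent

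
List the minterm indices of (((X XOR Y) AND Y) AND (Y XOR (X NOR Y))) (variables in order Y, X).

Σm(2) = (Y AND NOT X)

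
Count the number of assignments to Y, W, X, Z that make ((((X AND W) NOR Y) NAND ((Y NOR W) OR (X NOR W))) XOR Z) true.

Satisfying assignments: (0,0,0,1), (0,0,1,1), (0,1,0,0), (0,1,1,0), (1,0,0,0), (1,0,1,0), (1,1,0,0), (1,1,1,0)
Count: 8 out of 16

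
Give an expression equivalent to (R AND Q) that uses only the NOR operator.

((R NOR R) NOR (Q NOR Q))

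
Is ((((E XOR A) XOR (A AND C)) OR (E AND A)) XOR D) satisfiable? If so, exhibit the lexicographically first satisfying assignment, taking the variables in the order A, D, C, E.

A=0, D=0, C=0, E=1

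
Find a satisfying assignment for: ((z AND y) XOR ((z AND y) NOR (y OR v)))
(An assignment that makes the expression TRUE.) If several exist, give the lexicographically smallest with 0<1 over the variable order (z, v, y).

z=0, v=0, y=0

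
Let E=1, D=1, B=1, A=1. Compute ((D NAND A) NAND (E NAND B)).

Substituting: ((1 NAND 1) NAND (1 NAND 1))
= 1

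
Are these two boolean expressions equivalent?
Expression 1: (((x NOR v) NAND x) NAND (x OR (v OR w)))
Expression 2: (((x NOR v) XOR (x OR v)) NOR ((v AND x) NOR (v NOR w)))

No. Counterexample: with w=0, v=0, x=0, Expression 1 = 1 but Expression 2 = 0.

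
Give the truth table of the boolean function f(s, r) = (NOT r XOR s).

s | r | Output
--------------
0 | 0 | 1
0 | 1 | 0
1 | 0 | 0
1 | 1 | 1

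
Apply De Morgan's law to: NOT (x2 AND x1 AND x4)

NOT x2 OR NOT x1 OR NOT x4
De Morgan's: NOT(AND of terms) = OR of negations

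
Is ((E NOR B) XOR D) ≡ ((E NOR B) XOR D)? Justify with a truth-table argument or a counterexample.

Yes, they are equivalent — the two output columns agree on all 8 assignments:
E | D | B | Expression 1 | Expression 2
---------------------------------------
0 | 0 | 0 | 1 | 1
0 | 0 | 1 | 0 | 0
0 | 1 | 0 | 0 | 0
0 | 1 | 1 | 1 | 1
1 | 0 | 0 | 0 | 0
1 | 0 | 1 | 0 | 0
1 | 1 | 0 | 1 | 1
1 | 1 | 1 | 1 | 1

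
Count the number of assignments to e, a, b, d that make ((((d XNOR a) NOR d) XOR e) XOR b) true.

Satisfying assignments: (0,0,1,0), (0,0,1,1), (0,1,0,0), (0,1,1,1), (1,0,0,0), (1,0,0,1), (1,1,0,1), (1,1,1,0)
Count: 8 out of 16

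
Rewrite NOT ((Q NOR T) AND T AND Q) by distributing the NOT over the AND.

NOT (Q NOR T) OR NOT T OR NOT Q
De Morgan's: NOT(AND of terms) = OR of negations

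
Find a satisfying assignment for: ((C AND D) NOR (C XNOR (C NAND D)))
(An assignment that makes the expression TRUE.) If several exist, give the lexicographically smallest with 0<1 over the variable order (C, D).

C=0, D=0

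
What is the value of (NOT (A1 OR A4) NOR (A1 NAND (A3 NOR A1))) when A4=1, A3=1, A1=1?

Substituting: (NOT (1 OR 1) NOR (1 NAND (1 NOR 1)))
= 0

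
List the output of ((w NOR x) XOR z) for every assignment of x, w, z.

x | w | z | Output
------------------
0 | 0 | 0 | 1
0 | 0 | 1 | 0
0 | 1 | 0 | 0
0 | 1 | 1 | 1
1 | 0 | 0 | 0
1 | 0 | 1 | 1
1 | 1 | 0 | 0
1 | 1 | 1 | 1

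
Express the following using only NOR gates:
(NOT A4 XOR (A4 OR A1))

(((((A4 NOR A4) NOR ((A4 NOR A1) NOR (A4 NOR A1))) NOR ((A4 NOR A4) NOR ((A4 NOR A1) NOR (A4 NOR A1)))) NOR (((A4 NOR A4) NOR ((A4 NOR A1) NOR (A4 NOR A1))) NOR ((A4 NOR A4) NOR ((A4 NOR A1) NOR (A4 NOR A1))))) NOR (((((A4 NOR A4) NOR (A4 NOR A4)) NOR (((A4 NOR A1) NOR (A4 NOR A1)) NOR ((A4 NOR A1) NOR (A4 NOR A1)))) NOR (((A4 NOR A4) NOR (A4 NOR A4)) NOR (((A4 NOR A1) NOR (A4 NOR A1)) NOR ((A4 NOR A1) NOR (A4 NOR A1))))) NOR ((((A4 NOR A4) NOR (A4 NOR A4)) NOR (((A4 NOR A1) NOR (A4 NOR A1)) NOR ((A4 NOR A1) NOR (A4 NOR A1)))) NOR (((A4 NOR A4) NOR (A4 NOR A4)) NOR (((A4 NOR A1) NOR (A4 NOR A1)) NOR ((A4 NOR A1) NOR (A4 NOR A1)))))))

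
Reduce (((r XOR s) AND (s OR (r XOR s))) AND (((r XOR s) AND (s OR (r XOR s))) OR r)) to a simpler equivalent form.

By absorption (E AND (E OR v) = E) then absorption (E AND (E OR v) = E):
= (r XOR s)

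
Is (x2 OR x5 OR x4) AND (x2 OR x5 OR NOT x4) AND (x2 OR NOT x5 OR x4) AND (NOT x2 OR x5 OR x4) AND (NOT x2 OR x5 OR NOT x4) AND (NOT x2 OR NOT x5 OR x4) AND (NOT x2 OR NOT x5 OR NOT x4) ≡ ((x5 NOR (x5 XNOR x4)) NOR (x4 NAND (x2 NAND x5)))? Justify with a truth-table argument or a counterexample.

Yes, they are equivalent — the two output columns agree on all 8 assignments:
x2 | x5 | x4 | Expression 1 | Expression 2
------------------------------------------
0 | 0 | 0 | 0 | 0
0 | 0 | 1 | 0 | 0
0 | 1 | 0 | 0 | 0
0 | 1 | 1 | 1 | 1
1 | 0 | 0 | 0 | 0
1 | 0 | 1 | 0 | 0
1 | 1 | 0 | 0 | 0
1 | 1 | 1 | 0 | 0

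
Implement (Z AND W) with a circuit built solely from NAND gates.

((Z NAND W) NAND (Z NAND W))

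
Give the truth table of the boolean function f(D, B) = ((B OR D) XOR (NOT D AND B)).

D | B | Output
--------------
0 | 0 | 0
0 | 1 | 0
1 | 0 | 1
1 | 1 | 1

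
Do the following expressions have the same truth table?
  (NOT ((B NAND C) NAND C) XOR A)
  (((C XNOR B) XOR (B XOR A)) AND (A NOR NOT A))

No. Counterexample: with B=0, C=0, A=1, Expression 1 = 1 but Expression 2 = 0.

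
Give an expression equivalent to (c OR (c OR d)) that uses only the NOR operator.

((c NOR ((c NOR d) NOR (c NOR d))) NOR (c NOR ((c NOR d) NOR (c NOR d))))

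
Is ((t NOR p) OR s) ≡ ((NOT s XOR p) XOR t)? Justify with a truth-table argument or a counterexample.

No. Counterexample: with p=0, t=0, s=1, Expression 1 = 1 but Expression 2 = 0.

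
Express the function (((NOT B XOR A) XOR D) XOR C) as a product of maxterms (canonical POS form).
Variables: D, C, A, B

ΠM(1, 2, 4, 7, 8, 11, 13, 14) = (D OR C OR A OR NOT B) AND (D OR C OR NOT A OR B) AND (D OR NOT C OR A OR B) AND (D OR NOT C OR NOT A OR NOT B) AND (NOT D OR C OR A OR B) AND (NOT D OR C OR NOT A OR NOT B) AND (NOT D OR NOT C OR A OR NOT B) AND (NOT D OR NOT C OR NOT A OR B)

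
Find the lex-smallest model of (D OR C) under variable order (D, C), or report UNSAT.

D=0, C=1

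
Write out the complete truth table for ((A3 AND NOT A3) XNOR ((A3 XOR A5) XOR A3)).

A5 | A3 | Output
----------------
0 | 0 | 1
0 | 1 | 1
1 | 0 | 0
1 | 1 | 0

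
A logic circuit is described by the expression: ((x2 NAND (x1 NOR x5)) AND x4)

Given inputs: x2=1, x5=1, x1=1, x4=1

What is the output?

Substituting: ((1 NAND (1 NOR 1)) AND 1)
= 1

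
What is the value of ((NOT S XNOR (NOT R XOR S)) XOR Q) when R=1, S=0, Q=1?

Substituting: ((NOT 0 XNOR (NOT 1 XOR 0)) XOR 1)
= 1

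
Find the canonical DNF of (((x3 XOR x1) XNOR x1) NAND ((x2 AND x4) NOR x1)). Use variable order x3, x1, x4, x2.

(NOT x3 AND NOT x1 AND x4 AND x2) OR (NOT x3 AND x1 AND NOT x4 AND NOT x2) OR (NOT x3 AND x1 AND NOT x4 AND x2) OR (NOT x3 AND x1 AND x4 AND NOT x2) OR (NOT x3 AND x1 AND x4 AND x2) OR (x3 AND NOT x1 AND NOT x4 AND NOT x2) OR (x3 AND NOT x1 AND NOT x4 AND x2) OR (x3 AND NOT x1 AND x4 AND NOT x2) OR (x3 AND NOT x1 AND x4 AND x2) OR (x3 AND x1 AND NOT x4 AND NOT x2) OR (x3 AND x1 AND NOT x4 AND x2) OR (x3 AND x1 AND x4 AND NOT x2) OR (x3 AND x1 AND x4 AND x2)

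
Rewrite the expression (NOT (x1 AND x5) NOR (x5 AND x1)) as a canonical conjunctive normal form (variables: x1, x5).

(x1 OR x5) AND (x1 OR NOT x5) AND (NOT x1 OR x5) AND (NOT x1 OR NOT x5)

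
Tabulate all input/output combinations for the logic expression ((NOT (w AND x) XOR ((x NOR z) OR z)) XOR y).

w | z | x | y | Output
----------------------
0 | 0 | 0 | 0 | 0
0 | 0 | 0 | 1 | 1
0 | 0 | 1 | 0 | 1
0 | 0 | 1 | 1 | 0
0 | 1 | 0 | 0 | 0
0 | 1 | 0 | 1 | 1
0 | 1 | 1 | 0 | 0
0 | 1 | 1 | 1 | 1
1 | 0 | 0 | 0 | 0
1 | 0 | 0 | 1 | 1
1 | 0 | 1 | 0 | 0
1 | 0 | 1 | 1 | 1
1 | 1 | 0 | 0 | 0
1 | 1 | 0 | 1 | 1
1 | 1 | 1 | 0 | 1
1 | 1 | 1 | 1 | 0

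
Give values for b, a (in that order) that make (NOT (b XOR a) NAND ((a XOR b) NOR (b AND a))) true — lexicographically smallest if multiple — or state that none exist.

b=0, a=1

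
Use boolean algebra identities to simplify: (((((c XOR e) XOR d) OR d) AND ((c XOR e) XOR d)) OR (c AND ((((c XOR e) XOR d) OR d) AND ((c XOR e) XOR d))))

By absorption (E OR (E AND v) = E) then absorption (E AND (E OR v) = E):
= ((c XOR e) XOR d)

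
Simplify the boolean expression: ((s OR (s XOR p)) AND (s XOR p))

By absorption (E AND (E OR v) = E):
= (s XOR p)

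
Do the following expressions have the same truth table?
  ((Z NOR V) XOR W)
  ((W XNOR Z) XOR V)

No. Counterexample: with W=0, Z=1, V=1, Expression 1 = 0 but Expression 2 = 1.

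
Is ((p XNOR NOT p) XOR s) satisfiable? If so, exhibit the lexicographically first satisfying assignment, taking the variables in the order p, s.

p=0, s=1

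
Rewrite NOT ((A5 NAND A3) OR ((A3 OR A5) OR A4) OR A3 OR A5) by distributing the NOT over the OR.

NOT (A5 NAND A3) AND NOT ((A3 OR A5) OR A4) AND NOT A3 AND NOT A5
De Morgan's: NOT(OR of terms) = AND of negations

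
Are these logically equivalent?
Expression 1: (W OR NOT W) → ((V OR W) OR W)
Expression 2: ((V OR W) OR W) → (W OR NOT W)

No, Converse is not equivalent to original (counterexample: V=0, W=0)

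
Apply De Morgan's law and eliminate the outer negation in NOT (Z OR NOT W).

NOT Z AND W
De Morgan's: NOT(OR of terms) = AND of negations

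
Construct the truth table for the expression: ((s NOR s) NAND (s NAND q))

s | q | Output
--------------
0 | 0 | 0
0 | 1 | 0
1 | 0 | 1
1 | 1 | 1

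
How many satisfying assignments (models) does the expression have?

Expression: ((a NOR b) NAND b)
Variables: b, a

Satisfying assignments: (0,0), (0,1), (1,0), (1,1)
Count: 4 out of 4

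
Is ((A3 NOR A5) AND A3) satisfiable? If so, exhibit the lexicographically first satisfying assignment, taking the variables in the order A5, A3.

UNSATISFIABLE - no assignment makes this expression true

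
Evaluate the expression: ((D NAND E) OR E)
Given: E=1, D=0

Substituting: ((0 NAND 1) OR 1)
= 1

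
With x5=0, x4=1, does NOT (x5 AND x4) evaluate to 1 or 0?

Substituting: NOT (0 AND 1)
= 1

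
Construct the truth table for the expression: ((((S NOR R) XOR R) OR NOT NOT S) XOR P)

R | P | S | Output
------------------
0 | 0 | 0 | 1
0 | 0 | 1 | 1
0 | 1 | 0 | 0
0 | 1 | 1 | 0
1 | 0 | 0 | 1
1 | 0 | 1 | 1
1 | 1 | 0 | 0
1 | 1 | 1 | 0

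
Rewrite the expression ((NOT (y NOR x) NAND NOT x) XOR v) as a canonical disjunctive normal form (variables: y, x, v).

(NOT y AND NOT x AND NOT v) OR (NOT y AND x AND NOT v) OR (y AND NOT x AND v) OR (y AND x AND NOT v)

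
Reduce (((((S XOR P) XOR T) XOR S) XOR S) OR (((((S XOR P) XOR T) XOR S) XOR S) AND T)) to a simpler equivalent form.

By absorption (E OR (E AND v) = E) then XOR self-cancellation ((E XOR v) XOR v = E):
= ((S XOR P) XOR T)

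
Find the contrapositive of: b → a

Contrapositive: NOT a → NOT b
Note: A statement and its contrapositive are logically equivalent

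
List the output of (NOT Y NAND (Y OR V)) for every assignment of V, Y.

V | Y | Output
--------------
0 | 0 | 1
0 | 1 | 1
1 | 0 | 0
1 | 1 | 1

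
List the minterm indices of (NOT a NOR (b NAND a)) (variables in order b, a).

Σm(3) = (b AND a)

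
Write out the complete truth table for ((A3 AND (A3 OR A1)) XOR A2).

A3 | A2 | A1 | Output
---------------------
0 | 0 | 0 | 0
0 | 0 | 1 | 0
0 | 1 | 0 | 1
0 | 1 | 1 | 1
1 | 0 | 0 | 1
1 | 0 | 1 | 1
1 | 1 | 0 | 0
1 | 1 | 1 | 0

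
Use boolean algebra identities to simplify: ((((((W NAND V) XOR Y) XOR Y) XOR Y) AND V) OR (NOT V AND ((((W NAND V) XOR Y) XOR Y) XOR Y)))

By distribution ((E AND v) OR (E AND NOT v) = E) then XOR self-cancellation ((E XOR v) XOR v = E):
= ((W NAND V) XOR Y)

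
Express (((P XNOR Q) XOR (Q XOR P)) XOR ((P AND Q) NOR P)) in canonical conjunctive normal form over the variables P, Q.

(P OR Q) AND (P OR NOT Q)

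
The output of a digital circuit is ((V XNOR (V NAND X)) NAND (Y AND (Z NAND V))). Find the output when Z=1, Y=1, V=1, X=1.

Substituting: ((1 XNOR (1 NAND 1)) NAND (1 AND (1 NAND 1)))
= 1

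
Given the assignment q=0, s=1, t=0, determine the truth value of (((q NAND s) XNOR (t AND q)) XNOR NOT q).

Substituting: (((0 NAND 1) XNOR (0 AND 0)) XNOR NOT 0)
= 0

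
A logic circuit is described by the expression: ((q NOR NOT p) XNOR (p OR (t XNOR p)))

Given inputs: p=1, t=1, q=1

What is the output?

Substituting: ((1 NOR NOT 1) XNOR (1 OR (1 XNOR 1)))
= 0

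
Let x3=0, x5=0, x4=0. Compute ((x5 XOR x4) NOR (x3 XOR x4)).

Substituting: ((0 XOR 0) NOR (0 XOR 0))
= 1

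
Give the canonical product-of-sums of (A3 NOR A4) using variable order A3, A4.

ΠM(1, 2, 3) = (A3 OR NOT A4) AND (NOT A3 OR A4) AND (NOT A3 OR NOT A4)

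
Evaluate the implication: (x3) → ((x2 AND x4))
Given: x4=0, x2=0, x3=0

Antecedent (x3) = 0; consequent ((x2 AND x4)) = 0.
0 → 0 = 1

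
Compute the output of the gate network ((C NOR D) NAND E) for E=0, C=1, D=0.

Substituting: ((1 NOR 0) NAND 0)
= 1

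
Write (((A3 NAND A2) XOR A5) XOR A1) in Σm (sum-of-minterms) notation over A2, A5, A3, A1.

Σm(0, 2, 5, 7, 8, 11, 13, 14) = (NOT A2 AND NOT A5 AND NOT A3 AND NOT A1) OR (NOT A2 AND NOT A5 AND A3 AND NOT A1) OR (NOT A2 AND A5 AND NOT A3 AND A1) OR (NOT A2 AND A5 AND A3 AND A1) OR (A2 AND NOT A5 AND NOT A3 AND NOT A1) OR (A2 AND NOT A5 AND A3 AND A1) OR (A2 AND A5 AND NOT A3 AND A1) OR (A2 AND A5 AND A3 AND NOT A1)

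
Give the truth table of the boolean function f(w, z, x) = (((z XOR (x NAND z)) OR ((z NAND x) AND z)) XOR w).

w | z | x | Output
------------------
0 | 0 | 0 | 1
0 | 0 | 1 | 1
0 | 1 | 0 | 1
0 | 1 | 1 | 1
1 | 0 | 0 | 0
1 | 0 | 1 | 0
1 | 1 | 0 | 0
1 | 1 | 1 | 0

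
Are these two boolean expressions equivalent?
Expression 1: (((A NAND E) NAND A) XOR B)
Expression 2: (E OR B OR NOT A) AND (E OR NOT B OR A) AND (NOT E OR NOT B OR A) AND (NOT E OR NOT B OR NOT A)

Yes, they are equivalent — the two output columns agree on all 8 assignments:
E | B | A | Expression 1 | Expression 2
---------------------------------------
0 | 0 | 0 | 1 | 1
0 | 0 | 1 | 0 | 0
0 | 1 | 0 | 0 | 0
0 | 1 | 1 | 1 | 1
1 | 0 | 0 | 1 | 1
1 | 0 | 1 | 1 | 1
1 | 1 | 0 | 0 | 0
1 | 1 | 1 | 0 | 0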